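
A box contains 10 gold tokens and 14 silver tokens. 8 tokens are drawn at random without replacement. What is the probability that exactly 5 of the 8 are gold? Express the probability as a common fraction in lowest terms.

10192/81719

The sample space is all 8-subsets of the 24: C(24,8) = 735471.
Selections with exactly 5 gold: choose 5 of the 10 gold and 3 of the 14 silver, C(10,5)·C(14,3) = 252·364 = 91728.
Probability = 91728/735471 = 10192/81719.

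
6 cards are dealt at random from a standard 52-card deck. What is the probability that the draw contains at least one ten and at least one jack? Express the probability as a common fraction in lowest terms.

There are C(52,6) = 20358520 possible draws.
By inclusion-exclusion on the complements, draws missing all tens or all jacks: C(48,6) + C(48,6) − C(44,6) = 12271512 + 12271512 − 7059052 = 17483972.
So draws with at least one of each: 20358520 − 17483972 = 2874548, probability 2874548/20358520 = 718637/5089630.

718637/5089630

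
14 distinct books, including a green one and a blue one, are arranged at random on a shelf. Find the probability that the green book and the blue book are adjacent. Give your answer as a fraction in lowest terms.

1/7

There are 14! = 87178291200 arrangements.
Treat the green book and the blue book as a block: 13! arrangements of the blocks × 2 orders within the block = 2·6227020800 = 12454041600.
Probability = 12454041600/87178291200 = 1/7.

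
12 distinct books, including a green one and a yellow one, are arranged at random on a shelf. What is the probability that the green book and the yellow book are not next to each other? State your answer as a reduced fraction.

5/6

There are 12! = 479001600 arrangements.
Arrangements with the green book and the yellow book adjacent: 2·11! = 79833600.
So not adjacent: 479001600 − 79833600 = 399168000, probability 399168000/479001600 = 5/6.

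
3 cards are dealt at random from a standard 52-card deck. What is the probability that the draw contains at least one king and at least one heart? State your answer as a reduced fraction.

There are C(52,3) = 22100 possible draws.
By inclusion-exclusion on the complements, draws missing all kings or all hearts: C(48,3) + C(39,3) − C(36,3) = 17296 + 9139 − 7140 = 19295.
So draws with at least one of each: 22100 − 19295 = 2805, probability 2805/22100 = 33/260.

33/260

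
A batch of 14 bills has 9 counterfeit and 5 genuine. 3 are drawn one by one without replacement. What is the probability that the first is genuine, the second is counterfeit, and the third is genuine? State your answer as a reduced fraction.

Multiply the conditional probabilities at each draw: 5/14 · 9/13 · 4/12 = 180/2184 = 15/182.

15/182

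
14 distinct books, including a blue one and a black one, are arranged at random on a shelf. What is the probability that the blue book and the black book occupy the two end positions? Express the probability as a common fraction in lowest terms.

There are 14! = 87178291200 arrangements.
Place the blue book and the black book at the ends in 2 ways, arrange the remaining 12 in 12! = 479001600 ways: 2·479001600 = 958003200.
Probability = 958003200/87178291200 = 1/91.

1/91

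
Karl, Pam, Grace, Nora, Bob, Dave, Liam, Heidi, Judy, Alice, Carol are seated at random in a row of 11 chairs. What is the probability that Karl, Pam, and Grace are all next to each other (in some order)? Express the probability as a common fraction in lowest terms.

3/55

There are 11! = 39916800 arrangements.
Treat the three as one block: 9! placements × 3! orders within the block = 362880·6 = 2177280.
Probability = 2177280/39916800 = 3/55.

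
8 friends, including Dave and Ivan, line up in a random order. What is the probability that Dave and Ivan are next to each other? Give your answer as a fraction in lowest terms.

There are 8! = 40320 arrangements.
Treat Dave and Ivan as a block: 7! arrangements of the blocks × 2 orders within the block = 2·5040 = 10080.
Probability = 10080/40320 = 1/4.

1/4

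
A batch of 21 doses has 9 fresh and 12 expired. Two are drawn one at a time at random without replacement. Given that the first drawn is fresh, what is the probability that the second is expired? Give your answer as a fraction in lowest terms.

After removing one fresh, 20 remain: 8 fresh and 12 expired.
So the probability the next is expired is 12/20 = 3/5.

3/5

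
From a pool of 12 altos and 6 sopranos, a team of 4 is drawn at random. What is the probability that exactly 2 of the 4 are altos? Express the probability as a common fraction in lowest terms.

11/34

There are C(18,4) = 3060 ways to choose 4 from 18.
Selections with exactly 2 altos: choose 2 of the 12 altos and 2 of the 6 sopranos, C(12,2)·C(6,2) = 66·15 = 990.
Probability = 990/3060 = 11/34.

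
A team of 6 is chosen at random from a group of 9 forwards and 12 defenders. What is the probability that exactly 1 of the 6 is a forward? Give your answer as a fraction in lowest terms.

Total number of selections: C(21,6) = 54264.
Selections with exactly 1 forward: choose 1 of the 9 forwards and 5 of the 12 defenders, C(9,1)·C(12,5) = 9·792 = 7128.
Probability = 7128/54264 = 297/2261.

297/2261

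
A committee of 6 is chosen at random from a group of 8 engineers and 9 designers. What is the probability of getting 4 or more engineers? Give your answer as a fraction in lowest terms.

There are C(17,6) = 12376 ways to choose the 6.
Favorable selections (4 or more engineers): C(8,4)·C(9,2) + C(8,5)·C(9,1) + C(8,6)·C(9,0) = 2520 + 504 + 28 = 3052.
Probability = 3052/12376 = 109/442.

109/442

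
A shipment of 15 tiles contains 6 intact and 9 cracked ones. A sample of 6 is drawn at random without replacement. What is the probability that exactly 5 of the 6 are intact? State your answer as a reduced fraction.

54/5005

The sample space is all 6-subsets of the 15: C(15,6) = 5005.
Selections with exactly 5 intact: choose 5 of the 6 intact and 1 of the 9 cracked, C(6,5)·C(9,1) = 6·9 = 54.
Probability = 54/5005.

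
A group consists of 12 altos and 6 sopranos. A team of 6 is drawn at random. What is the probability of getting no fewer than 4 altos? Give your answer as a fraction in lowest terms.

4367/6188

Total selections: C(18,6) = 18564.
Favorable selections (no fewer than 4 altos): C(12,4)·C(6,2) + C(12,5)·C(6,1) + C(12,6)·C(6,0) = 7425 + 4752 + 924 = 13101.
Probability = 13101/18564 = 4367/6188.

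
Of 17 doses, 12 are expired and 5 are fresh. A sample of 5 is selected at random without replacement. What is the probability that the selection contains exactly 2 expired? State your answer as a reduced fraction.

165/1547

There are C(17,5) = 6188 ways to choose 5 from 17.
Selections with exactly 2 expired: choose 2 of the 12 expired and 3 of the 5 fresh, C(12,2)·C(5,3) = 66·10 = 660.
Probability = 660/6188 = 165/1547.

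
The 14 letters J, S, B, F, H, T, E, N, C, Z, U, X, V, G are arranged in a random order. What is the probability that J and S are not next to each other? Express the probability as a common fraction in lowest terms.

There are 14! = 87178291200 arrangements.
Arrangements with J and S adjacent: 2·13! = 12454041600.
So not adjacent: 87178291200 − 12454041600 = 74724249600, probability 74724249600/87178291200 = 6/7.

6/7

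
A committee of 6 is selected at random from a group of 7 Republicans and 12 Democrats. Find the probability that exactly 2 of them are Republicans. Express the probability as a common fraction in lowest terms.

495/1292

There are C(19,6) = 27132 ways to choose 6 from 19.
Selections with exactly 2 Republicans: choose 2 of the 7 Republicans and 4 of the 12 Democrats, C(7,2)·C(12,4) = 21·495 = 10395.
Probability = 10395/27132 = 495/1292.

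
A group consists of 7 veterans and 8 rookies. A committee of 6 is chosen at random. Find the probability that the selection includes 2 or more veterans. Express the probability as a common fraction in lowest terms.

There are C(15,6) = 5005 ways to choose the 6.
Count the complement (fewer than 2 veterans): C(7,0)·C(8,6) + C(7,1)·C(8,5) = 28 + 392 = 420.
Probability = 1 − 420/5005 = 4585/5005 = 131/143.

131/143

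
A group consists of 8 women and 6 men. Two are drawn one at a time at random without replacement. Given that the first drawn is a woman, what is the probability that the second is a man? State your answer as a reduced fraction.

After removing one woman, 13 remain: 7 women and 6 men.
So the probability the next is a man is 6/13.

6/13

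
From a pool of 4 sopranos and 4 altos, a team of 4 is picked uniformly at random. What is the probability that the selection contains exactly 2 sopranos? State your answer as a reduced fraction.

18/35

The sample space is all 4-subsets of the 8: C(8,4) = 70.
Selections with exactly 2 sopranos: choose 2 of the 4 sopranos and 2 of the 4 altos, C(4,2)·C(4,2) = 6·6 = 36.
Probability = 36/70 = 18/35.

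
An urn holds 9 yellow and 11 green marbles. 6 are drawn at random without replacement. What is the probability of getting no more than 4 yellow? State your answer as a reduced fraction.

1243/1292

There are C(20,6) = 38760 ways to choose the 6.
Count the complement (more than 4 yellow): C(9,5)·C(11,1) + C(9,6)·C(11,0) = 1386 + 84 = 1470.
Probability = 1 − 1470/38760 = 37290/38760 = 1243/1292.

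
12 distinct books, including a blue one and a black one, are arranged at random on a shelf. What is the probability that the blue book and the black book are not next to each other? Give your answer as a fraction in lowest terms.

There are 12! = 479001600 arrangements.
Arrangements with the blue book and the black book adjacent: 2·11! = 79833600.
So not adjacent: 479001600 − 79833600 = 399168000, probability 399168000/479001600 = 5/6.

5/6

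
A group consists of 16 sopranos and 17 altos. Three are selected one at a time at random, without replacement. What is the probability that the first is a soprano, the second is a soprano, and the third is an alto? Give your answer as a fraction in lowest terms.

Multiply the conditional probabilities at each draw: 16/33 · 15/32 · 17/31 = 4080/32736 = 85/682.

85/682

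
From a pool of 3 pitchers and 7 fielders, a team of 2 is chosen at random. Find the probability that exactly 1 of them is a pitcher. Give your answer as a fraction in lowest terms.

Total number of selections: C(10,2) = 45.
Selections with exactly 1 pitcher: choose 1 of the 3 pitchers and 1 of the 7 fielders, C(3,1)·C(7,1) = 3·7 = 21.
Probability = 21/45 = 7/15.

7/15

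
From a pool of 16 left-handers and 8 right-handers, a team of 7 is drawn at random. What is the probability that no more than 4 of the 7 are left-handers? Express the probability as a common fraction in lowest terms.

Total selections: C(24,7) = 346104.
Count the complement (more than 4 left-handers): C(16,5)·C(8,2) + C(16,6)·C(8,1) + C(16,7)·C(8,0) = 122304 + 64064 + 11440 = 197808.
Probability = 1 − 197808/346104 = 148296/346104 = 6179/14421.

6179/14421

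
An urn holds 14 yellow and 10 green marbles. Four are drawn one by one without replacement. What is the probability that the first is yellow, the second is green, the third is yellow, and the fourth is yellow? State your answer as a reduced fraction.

65/759

Multiply the conditional probabilities at each draw: 14/24 · 10/23 · 13/22 · 12/21 = 21840/255024 = 65/759.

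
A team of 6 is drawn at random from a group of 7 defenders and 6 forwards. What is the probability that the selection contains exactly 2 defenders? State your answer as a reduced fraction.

There are C(13,6) = 1716 ways to choose 6 from 13.
Selections with exactly 2 defenders: choose 2 of the 7 defenders and 4 of the 6 forwards, C(7,2)·C(6,4) = 21·15 = 315.
Probability = 315/1716 = 105/572.

105/572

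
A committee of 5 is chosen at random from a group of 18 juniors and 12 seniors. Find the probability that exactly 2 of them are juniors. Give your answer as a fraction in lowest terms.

Total number of selections: C(30,5) = 142506.
Selections with exactly 2 juniors: choose 2 of the 18 juniors and 3 of the 12 seniors, C(18,2)·C(12,3) = 153·220 = 33660.
Probability = 33660/142506 = 1870/7917.

1870/7917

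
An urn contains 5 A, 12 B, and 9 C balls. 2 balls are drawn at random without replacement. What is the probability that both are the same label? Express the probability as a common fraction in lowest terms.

112/325

There are C(26,2) = 325 ways to draw 2 balls.
All same label: C(5,2) + C(12,2) + C(9,2) = 10 + 66 + 36 = 112.
Probability = 112/325.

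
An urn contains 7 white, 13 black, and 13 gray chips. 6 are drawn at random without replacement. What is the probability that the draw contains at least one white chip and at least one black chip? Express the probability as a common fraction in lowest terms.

There are C(33,6) = 1107568 possible draws.
By inclusion-exclusion on the complements, draws missing all white or all black: C(26,6) + C(20,6) − C(13,6) = 230230 + 38760 − 1716 = 267274.
So draws with at least one of each: 1107568 − 267274 = 840294, probability 840294/1107568 = 60021/79112.

60021/79112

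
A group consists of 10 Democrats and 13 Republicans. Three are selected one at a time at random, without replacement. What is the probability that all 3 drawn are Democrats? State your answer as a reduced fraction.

Multiply the conditional probabilities at each draw: 10/23 · 9/22 · 8/21 = 720/10626 = 120/1771.

120/1771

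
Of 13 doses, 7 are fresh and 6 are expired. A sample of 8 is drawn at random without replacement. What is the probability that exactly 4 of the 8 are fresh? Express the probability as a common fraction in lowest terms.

There are C(13,8) = 1287 ways to choose 8 from 13.
Selections with exactly 4 fresh: choose 4 of the 7 fresh and 4 of the 6 expired, C(7,4)·C(6,4) = 35·15 = 525.
Probability = 525/1287 = 175/429.

175/429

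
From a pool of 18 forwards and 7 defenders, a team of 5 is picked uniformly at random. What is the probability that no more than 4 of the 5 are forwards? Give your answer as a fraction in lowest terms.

1061/1265

Total selections: C(25,5) = 53130.
The complement is exactly 5 forwards: C(18,5)·C(7,0) = 8568.
Probability = 1 − 8568/53130 = 44562/53130 = 1061/1265.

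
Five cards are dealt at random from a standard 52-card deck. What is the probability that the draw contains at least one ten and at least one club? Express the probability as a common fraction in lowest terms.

229297/866320

There are C(52,5) = 2598960 possible draws.
By inclusion-exclusion on the complements, draws missing all tens or all clubs: C(48,5) + C(39,5) − C(36,5) = 1712304 + 575757 − 376992 = 1911069.
So draws with at least one of each: 2598960 − 1911069 = 687891, probability 687891/2598960 = 229297/866320.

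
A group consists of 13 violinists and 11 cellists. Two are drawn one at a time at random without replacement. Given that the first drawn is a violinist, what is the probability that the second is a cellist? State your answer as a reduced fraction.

11/23

After removing one violinist, 23 remain: 12 violinists and 11 cellists.
So the probability the next is a cellist is 11/23.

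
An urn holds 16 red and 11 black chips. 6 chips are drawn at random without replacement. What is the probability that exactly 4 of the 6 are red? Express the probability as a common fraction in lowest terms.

There are C(27,6) = 296010 ways to choose 6 from 27.
Selections with exactly 4 red: choose 4 of the 16 red and 2 of the 11 black, C(16,4)·C(11,2) = 1820·55 = 100100.
Probability = 100100/296010 = 70/207.

70/207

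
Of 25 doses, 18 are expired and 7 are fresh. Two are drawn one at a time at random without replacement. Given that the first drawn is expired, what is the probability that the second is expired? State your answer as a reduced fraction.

After removing one expired, 24 remain: 17 expired and 7 fresh.
So the probability the next is expired is 17/24.

17/24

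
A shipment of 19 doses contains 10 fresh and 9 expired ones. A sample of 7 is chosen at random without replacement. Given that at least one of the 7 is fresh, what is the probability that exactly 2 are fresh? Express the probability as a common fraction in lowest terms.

945/8392

Work in counts. Selections with at least one fresh: C(19,7) − C(9,7) = 50388 − 36 = 50352.
Of those, selections where exactly 2 are fresh: C(10,2)·C(9,5) = 45·126 = 5670.
Conditional probability = 5670/50352 = 945/8392.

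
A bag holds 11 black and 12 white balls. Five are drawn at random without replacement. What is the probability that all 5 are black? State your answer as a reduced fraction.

There are C(23,5) = 33649 possible selections.
Selections with all black: C(11,5) = 462.
Probability = 462/33649 = 6/437.

6/437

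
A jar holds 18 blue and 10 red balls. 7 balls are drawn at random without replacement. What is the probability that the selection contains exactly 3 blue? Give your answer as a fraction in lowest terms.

476/3289

Total number of selections: C(28,7) = 1184040.
Selections with exactly 3 blue: choose 3 of the 18 blue and 4 of the 10 red, C(18,3)·C(10,4) = 816·210 = 171360.
Probability = 171360/1184040 = 476/3289.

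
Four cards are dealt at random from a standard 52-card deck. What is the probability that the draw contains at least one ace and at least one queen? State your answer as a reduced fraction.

There are C(52,4) = 270725 possible draws.
By inclusion-exclusion on the complements, draws missing all aces or all queens: C(48,4) + C(48,4) − C(44,4) = 194580 + 194580 − 135751 = 253409.
So draws with at least one of each: 270725 − 253409 = 17316, probability 17316/270725 = 1332/20825.

1332/20825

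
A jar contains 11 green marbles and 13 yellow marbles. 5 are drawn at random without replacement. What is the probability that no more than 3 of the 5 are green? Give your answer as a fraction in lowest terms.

There are C(24,5) = 42504 ways to choose the 5.
Count the complement (more than 3 green): C(11,4)·C(13,1) + C(11,5)·C(13,0) = 4290 + 462 = 4752.
Probability = 1 − 4752/42504 = 37752/42504 = 143/161.

143/161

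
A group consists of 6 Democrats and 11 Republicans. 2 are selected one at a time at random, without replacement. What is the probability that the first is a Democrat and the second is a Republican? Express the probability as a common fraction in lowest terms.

Multiply the conditional probabilities at each draw: 6/17 · 11/16 = 66/272 = 33/136.

33/136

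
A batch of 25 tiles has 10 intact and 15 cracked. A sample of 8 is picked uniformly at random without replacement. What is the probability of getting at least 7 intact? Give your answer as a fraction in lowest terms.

Total selections: C(25,8) = 1081575.
Favorable selections (at least 7 intact): C(10,7)·C(15,1) + C(10,8)·C(15,0) = 1800 + 45 = 1845.
Probability = 1845/1081575 = 41/24035.

41/24035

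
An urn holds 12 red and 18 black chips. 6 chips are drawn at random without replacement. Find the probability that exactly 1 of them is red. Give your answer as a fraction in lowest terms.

1632/9425

There are C(30,6) = 593775 ways to choose 6 from 30.
Selections with exactly 1 red: choose 1 of the 12 red and 5 of the 18 black, C(12,1)·C(18,5) = 12·8568 = 102816.
Probability = 102816/593775 = 1632/9425.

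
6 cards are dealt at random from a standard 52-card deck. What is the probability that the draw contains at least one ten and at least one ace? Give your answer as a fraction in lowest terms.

718637/5089630

There are C(52,6) = 20358520 possible draws.
By inclusion-exclusion on the complements, draws missing all tens or all aces: C(48,6) + C(48,6) − C(44,6) = 12271512 + 12271512 − 7059052 = 17483972.
So draws with at least one of each: 20358520 − 17483972 = 2874548, probability 2874548/20358520 = 718637/5089630.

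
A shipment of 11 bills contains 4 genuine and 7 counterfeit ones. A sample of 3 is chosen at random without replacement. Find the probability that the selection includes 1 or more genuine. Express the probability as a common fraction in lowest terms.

26/33

There are C(11,3) = 165 ways to choose the 3.
The complement is all 3 are counterfeit: C(7,3) = 35.
Probability = 1 − 35/165 = 130/165 = 26/33.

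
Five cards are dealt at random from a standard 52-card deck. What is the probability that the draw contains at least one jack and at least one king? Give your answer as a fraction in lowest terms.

There are C(52,5) = 2598960 possible draws.
By inclusion-exclusion on the complements, draws missing all jacks or all kings: C(48,5) + C(48,5) − C(44,5) = 1712304 + 1712304 − 1086008 = 2338600.
So draws with at least one of each: 2598960 − 2338600 = 260360, probability 260360/2598960 = 6509/64974.

6509/64974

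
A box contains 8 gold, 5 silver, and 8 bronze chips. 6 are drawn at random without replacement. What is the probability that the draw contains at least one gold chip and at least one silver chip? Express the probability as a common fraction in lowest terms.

There are C(21,6) = 54264 possible draws.
By inclusion-exclusion on the complements, draws missing all gold or all silver: C(13,6) + C(16,6) − C(8,6) = 1716 + 8008 − 28 = 9696.
So draws with at least one of each: 54264 − 9696 = 44568, probability 44568/54264 = 1857/2261.

1857/2261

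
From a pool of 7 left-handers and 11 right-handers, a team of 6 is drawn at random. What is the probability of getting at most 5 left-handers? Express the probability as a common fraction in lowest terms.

Total selections: C(18,6) = 18564.
The complement is exactly 6 left-handers: C(7,6)·C(11,0) = 7.
Probability = 1 − 7/18564 = 18557/18564 = 2651/2652.

2651/2652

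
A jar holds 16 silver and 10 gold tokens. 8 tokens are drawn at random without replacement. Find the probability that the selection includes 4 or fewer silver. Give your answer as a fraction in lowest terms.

8469/24035

Total selections: C(26,8) = 1562275.
Count the complement (more than 4 silver): C(16,5)·C(10,3) + C(16,6)·C(10,2) + C(16,7)·C(10,1) + C(16,8)·C(10,0) = 524160 + 360360 + 114400 + 12870 = 1011790.
Probability = 1 − 1011790/1562275 = 550485/1562275 = 8469/24035.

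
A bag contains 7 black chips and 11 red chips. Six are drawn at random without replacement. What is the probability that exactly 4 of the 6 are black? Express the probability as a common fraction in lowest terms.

Total number of selections: C(18,6) = 18564.
Selections with exactly 4 black: choose 4 of the 7 black and 2 of the 11 red, C(7,4)·C(11,2) = 35·55 = 1925.
Probability = 1925/18564 = 275/2652.

275/2652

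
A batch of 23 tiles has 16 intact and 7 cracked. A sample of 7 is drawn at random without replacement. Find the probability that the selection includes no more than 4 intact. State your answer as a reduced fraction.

There are C(23,7) = 245157 ways to choose the 7.
Count the complement (more than 4 intact): C(16,5)·C(7,2) + C(16,6)·C(7,1) + C(16,7)·C(7,0) = 91728 + 56056 + 11440 = 159224.
Probability = 1 − 159224/245157 = 85933/245157.

85933/245157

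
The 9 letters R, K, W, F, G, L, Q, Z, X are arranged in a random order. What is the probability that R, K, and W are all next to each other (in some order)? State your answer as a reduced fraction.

1/12

There are 9! = 362880 arrangements.
Treat the three as one block: 7! placements × 3! orders within the block = 5040·6 = 30240.
Probability = 30240/362880 = 1/12.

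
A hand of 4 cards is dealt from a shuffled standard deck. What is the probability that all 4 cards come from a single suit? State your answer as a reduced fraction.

44/4165

There are C(52,4) = 270725 possible 4-card hands.
Hands of one suit: 4 suits × C(13,4) = 4·715 = 2860.
Probability = 2860/270725 = 44/4165.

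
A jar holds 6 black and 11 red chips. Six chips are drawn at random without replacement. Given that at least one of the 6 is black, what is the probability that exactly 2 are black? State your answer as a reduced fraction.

2475/5957

Work in counts. Selections with at least one black: C(17,6) − C(11,6) = 12376 − 462 = 11914.
Of those, selections where exactly 2 are black: C(6,2)·C(11,4) = 15·330 = 4950.
Conditional probability = 4950/11914 = 2475/5957.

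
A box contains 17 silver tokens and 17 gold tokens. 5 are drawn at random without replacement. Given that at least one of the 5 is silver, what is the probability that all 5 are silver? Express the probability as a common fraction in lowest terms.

91/4001

Work in counts. Selections with at least one silver: C(34,5) − C(17,5) = 278256 − 6188 = 272068.
Of those, selections where all 5 are silver: C(17,5) = 6188.
Conditional probability = 6188/272068 = 91/4001.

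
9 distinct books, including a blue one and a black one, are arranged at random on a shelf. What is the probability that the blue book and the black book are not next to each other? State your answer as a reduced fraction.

There are 9! = 362880 arrangements.
Arrangements with the blue book and the black book adjacent: 2·8! = 80640.
So not adjacent: 362880 − 80640 = 282240, probability 282240/362880 = 7/9.

7/9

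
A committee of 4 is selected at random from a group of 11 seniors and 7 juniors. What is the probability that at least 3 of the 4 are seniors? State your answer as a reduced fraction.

33/68

There are C(18,4) = 3060 ways to choose the 4.
Favorable selections (at least 3 seniors): C(11,3)·C(7,1) + C(11,4)·C(7,0) = 1155 + 330 = 1485.
Probability = 1485/3060 = 33/68.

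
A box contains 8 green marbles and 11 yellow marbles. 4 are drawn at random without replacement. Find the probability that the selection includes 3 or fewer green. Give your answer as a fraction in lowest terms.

There are C(19,4) = 3876 ways to choose the 4.
The complement is exactly 4 green: C(8,4)·C(11,0) = 70.
Probability = 1 − 70/3876 = 3806/3876 = 1903/1938.

1903/1938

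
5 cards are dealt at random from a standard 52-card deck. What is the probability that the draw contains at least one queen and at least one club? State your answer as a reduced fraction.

There are C(52,5) = 2598960 possible draws.
By inclusion-exclusion on the complements, draws missing all queens or all clubs: C(48,5) + C(39,5) − C(36,5) = 1712304 + 575757 − 376992 = 1911069.
So draws with at least one of each: 2598960 − 1911069 = 687891, probability 687891/2598960 = 229297/866320.

229297/866320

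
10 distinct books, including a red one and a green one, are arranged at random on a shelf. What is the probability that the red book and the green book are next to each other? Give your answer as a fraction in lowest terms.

There are 10! = 3628800 arrangements.
Treat the red book and the green book as a block: 9! arrangements of the blocks × 2 orders within the block = 2·362880 = 725760.
Probability = 725760/3628800 = 1/5.

1/5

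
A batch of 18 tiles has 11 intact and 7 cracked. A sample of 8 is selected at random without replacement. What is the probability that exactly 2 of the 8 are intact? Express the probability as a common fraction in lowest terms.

The sample space is all 8-subsets of the 18: C(18,8) = 43758.
Selections with exactly 2 intact: choose 2 of the 11 intact and 6 of the 7 cracked, C(11,2)·C(7,6) = 55·7 = 385.
Probability = 385/43758 = 35/3978.

35/3978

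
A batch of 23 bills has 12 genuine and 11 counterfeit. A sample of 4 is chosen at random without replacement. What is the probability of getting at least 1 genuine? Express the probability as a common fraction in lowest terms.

155/161

There are C(23,4) = 8855 ways to choose the 4.
The complement is all 4 are counterfeit: C(11,4) = 330.
Probability = 1 − 330/8855 = 8525/8855 = 155/161.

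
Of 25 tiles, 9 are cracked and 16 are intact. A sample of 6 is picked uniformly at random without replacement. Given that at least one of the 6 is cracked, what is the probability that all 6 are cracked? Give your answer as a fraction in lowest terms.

1/2013

Work in counts. Selections with at least one cracked: C(25,6) − C(16,6) = 177100 − 8008 = 169092.
Of those, selections where all 6 are cracked: C(9,6) = 84.
Conditional probability = 84/169092 = 1/2013.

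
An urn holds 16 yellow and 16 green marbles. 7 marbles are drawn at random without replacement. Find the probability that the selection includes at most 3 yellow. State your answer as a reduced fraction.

Total selections: C(32,7) = 3365856.
Favorable selections (at most 3 yellow): C(16,0)·C(16,7) + C(16,1)·C(16,6) + C(16,2)·C(16,5) + C(16,3)·C(16,4) = 11440 + 128128 + 524160 + 1019200 = 1682928.
Probability = 1682928/3365856 = 1/2.

1/2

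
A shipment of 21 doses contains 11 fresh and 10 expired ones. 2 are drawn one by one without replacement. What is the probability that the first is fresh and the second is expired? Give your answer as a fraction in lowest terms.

11/42

Multiply the conditional probabilities at each draw: 11/21 · 10/20 = 110/420 = 11/42.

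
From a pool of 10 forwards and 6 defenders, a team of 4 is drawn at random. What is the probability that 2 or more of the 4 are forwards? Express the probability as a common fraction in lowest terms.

There are C(16,4) = 1820 ways to choose the 4.
Count the complement (fewer than 2 forwards): C(10,0)·C(6,4) + C(10,1)·C(6,3) = 15 + 200 = 215.
Probability = 1 − 215/1820 = 1605/1820 = 321/364.

321/364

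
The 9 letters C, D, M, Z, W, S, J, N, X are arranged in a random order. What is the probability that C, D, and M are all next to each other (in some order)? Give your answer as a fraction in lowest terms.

There are 9! = 362880 arrangements.
Treat the three as one block: 7! placements × 3! orders within the block = 5040·6 = 30240.
Probability = 30240/362880 = 1/12.

1/12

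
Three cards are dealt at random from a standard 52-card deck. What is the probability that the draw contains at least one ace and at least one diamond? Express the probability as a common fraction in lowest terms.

33/260

There are C(52,3) = 22100 possible draws.
By inclusion-exclusion on the complements, draws missing all aces or all diamonds: C(48,3) + C(39,3) − C(36,3) = 17296 + 9139 − 7140 = 19295.
So draws with at least one of each: 22100 − 19295 = 2805, probability 2805/22100 = 33/260.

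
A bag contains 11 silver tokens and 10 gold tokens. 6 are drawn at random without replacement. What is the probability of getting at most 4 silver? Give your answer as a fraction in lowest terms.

1171/1292

Total selections: C(21,6) = 54264.
Count the complement (more than 4 silver): C(11,5)·C(10,1) + C(11,6)·C(10,0) = 4620 + 462 = 5082.
Probability = 1 − 5082/54264 = 49182/54264 = 1171/1292.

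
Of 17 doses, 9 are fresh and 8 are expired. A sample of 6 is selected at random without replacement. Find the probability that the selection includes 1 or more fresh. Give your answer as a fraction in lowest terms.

441/442

Total selections: C(17,6) = 12376.
The complement is all 6 are expired: C(8,6) = 28.
Probability = 1 − 28/12376 = 12348/12376 = 441/442.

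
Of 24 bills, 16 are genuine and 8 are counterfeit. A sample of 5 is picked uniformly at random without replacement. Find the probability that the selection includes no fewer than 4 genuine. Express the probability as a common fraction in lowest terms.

338/759

There are C(24,5) = 42504 ways to choose the 5.
Favorable selections (no fewer than 4 genuine): C(16,4)·C(8,1) + C(16,5)·C(8,0) = 14560 + 4368 = 18928.
Probability = 18928/42504 = 338/759.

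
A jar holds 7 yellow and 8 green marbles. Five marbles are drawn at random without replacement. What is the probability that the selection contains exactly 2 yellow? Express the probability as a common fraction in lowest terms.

56/143

The sample space is all 5-subsets of the 15: C(15,5) = 3003.
Selections with exactly 2 yellow: choose 2 of the 7 yellow and 3 of the 8 green, C(7,2)·C(8,3) = 21·56 = 1176.
Probability = 1176/3003 = 56/143.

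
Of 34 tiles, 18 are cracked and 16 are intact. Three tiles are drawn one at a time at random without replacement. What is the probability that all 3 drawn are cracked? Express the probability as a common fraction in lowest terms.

Multiply the conditional probabilities at each draw: 18/34 · 17/33 · 16/32 = 4896/35904 = 3/22.

3/22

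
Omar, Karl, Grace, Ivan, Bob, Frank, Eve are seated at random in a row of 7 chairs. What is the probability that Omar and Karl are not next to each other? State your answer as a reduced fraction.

There are 7! = 5040 arrangements.
Arrangements with Omar and Karl adjacent: 2·6! = 1440.
So not adjacent: 5040 − 1440 = 3600, probability 3600/5040 = 5/7.

5/7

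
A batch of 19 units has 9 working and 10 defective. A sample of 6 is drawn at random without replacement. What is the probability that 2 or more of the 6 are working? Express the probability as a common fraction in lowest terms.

587/646

There are C(19,6) = 27132 ways to choose the 6.
Count the complement (fewer than 2 working): C(9,0)·C(10,6) + C(9,1)·C(10,5) = 210 + 2268 = 2478.
Probability = 1 − 2478/27132 = 24654/27132 = 587/646.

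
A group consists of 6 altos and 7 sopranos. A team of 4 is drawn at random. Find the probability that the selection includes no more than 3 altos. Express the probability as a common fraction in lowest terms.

Total selections: C(13,4) = 715.
Favorable selections (no more than 3 altos): C(6,0)·C(7,4) + C(6,1)·C(7,3) + C(6,2)·C(7,2) + C(6,3)·C(7,1) = 35 + 210 + 315 + 140 = 700.
Probability = 700/715 = 140/143.

140/143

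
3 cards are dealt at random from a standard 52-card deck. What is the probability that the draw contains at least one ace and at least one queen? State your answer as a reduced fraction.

188/5525

There are C(52,3) = 22100 possible draws.
By inclusion-exclusion on the complements, draws missing all aces or all queens: C(48,3) + C(48,3) − C(44,3) = 17296 + 17296 − 13244 = 21348.
So draws with at least one of each: 22100 − 21348 = 752, probability 752/22100 = 188/5525.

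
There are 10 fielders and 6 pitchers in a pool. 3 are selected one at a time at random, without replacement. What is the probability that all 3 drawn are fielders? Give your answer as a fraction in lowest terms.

3/14

Multiply the conditional probabilities at each draw: 10/16 · 9/15 · 8/14 = 720/3360 = 3/14.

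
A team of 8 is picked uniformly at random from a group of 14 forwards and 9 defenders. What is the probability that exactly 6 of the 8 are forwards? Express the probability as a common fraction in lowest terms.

The sample space is all 8-subsets of the 23: C(23,8) = 490314.
Selections with exactly 6 forwards: choose 6 of the 14 forwards and 2 of the 9 defenders, C(14,6)·C(9,2) = 3003·36 = 108108.
Probability = 108108/490314 = 1638/7429.

1638/7429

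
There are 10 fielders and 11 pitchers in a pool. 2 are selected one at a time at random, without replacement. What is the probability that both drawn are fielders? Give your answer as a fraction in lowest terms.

3/14

Multiply the conditional probabilities at each draw: 10/21 · 9/20 = 90/420 = 3/14.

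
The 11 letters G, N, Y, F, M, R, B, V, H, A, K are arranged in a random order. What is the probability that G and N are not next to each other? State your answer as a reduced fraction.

9/11

There are 11! = 39916800 arrangements.
Arrangements with G and N adjacent: 2·10! = 7257600.
So not adjacent: 39916800 − 7257600 = 32659200, probability 32659200/39916800 = 9/11.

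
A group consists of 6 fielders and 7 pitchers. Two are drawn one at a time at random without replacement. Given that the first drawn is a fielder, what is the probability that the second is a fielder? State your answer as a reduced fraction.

5/12

After removing one fielder, 12 remain: 5 fielders and 7 pitchers.
So the probability the next is a fielder is 5/12.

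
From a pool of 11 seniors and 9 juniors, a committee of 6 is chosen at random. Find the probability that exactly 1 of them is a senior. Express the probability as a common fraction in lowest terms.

231/6460

Total number of selections: C(20,6) = 38760.
Selections with exactly 1 senior: choose 1 of the 11 seniors and 5 of the 9 juniors, C(11,1)·C(9,5) = 11·126 = 1386.
Probability = 1386/38760 = 231/6460.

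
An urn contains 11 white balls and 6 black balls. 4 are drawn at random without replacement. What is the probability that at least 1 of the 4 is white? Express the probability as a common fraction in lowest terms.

There are C(17,4) = 2380 ways to choose the 4.
The complement is all 4 are black: C(6,4) = 15.
Probability = 1 − 15/2380 = 2365/2380 = 473/476.

473/476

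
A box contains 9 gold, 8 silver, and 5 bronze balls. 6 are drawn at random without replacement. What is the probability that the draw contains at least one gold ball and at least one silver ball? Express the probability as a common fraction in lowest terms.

There are C(22,6) = 74613 possible draws.
By inclusion-exclusion on the complements, draws missing all gold or all silver: C(13,6) + C(14,6) − C(5,6) = 1716 + 3003 − 0 = 4719.
So draws with at least one of each: 74613 − 4719 = 69894, probability 69894/74613 = 2118/2261.

2118/2261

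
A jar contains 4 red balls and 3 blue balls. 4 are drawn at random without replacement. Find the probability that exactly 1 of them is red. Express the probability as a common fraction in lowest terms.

The sample space is all 4-subsets of the 7: C(7,4) = 35.
Selections with exactly 1 red: choose 1 of the 4 red and 3 of the 3 blue, C(4,1)·C(3,3) = 4·1 = 4.
Probability = 4/35.

4/35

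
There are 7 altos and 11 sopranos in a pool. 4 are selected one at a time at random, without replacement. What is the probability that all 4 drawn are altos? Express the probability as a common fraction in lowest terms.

7/612

Multiply the conditional probabilities at each draw: 7/18 · 6/17 · 5/16 · 4/15 = 840/73440 = 7/612.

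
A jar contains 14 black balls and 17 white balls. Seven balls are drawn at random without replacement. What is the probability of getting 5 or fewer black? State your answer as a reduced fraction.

There are C(31,7) = 2629575 ways to choose the 7.
Count the complement (more than 5 black): C(14,6)·C(17,1) + C(14,7)·C(17,0) = 51051 + 3432 = 54483.
Probability = 1 − 54483/2629575 = 2575092/2629575 = 66028/67425.

66028/67425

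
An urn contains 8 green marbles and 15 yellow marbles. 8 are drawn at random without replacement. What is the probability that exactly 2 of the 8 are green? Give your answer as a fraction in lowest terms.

6370/22287

Total number of selections: C(23,8) = 490314.
Selections with exactly 2 green: choose 2 of the 8 green and 6 of the 15 yellow, C(8,2)·C(15,6) = 28·5005 = 140140.
Probability = 140140/490314 = 6370/22287.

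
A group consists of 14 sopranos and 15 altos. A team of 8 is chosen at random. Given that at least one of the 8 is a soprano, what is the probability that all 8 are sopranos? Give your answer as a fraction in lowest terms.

7/9990

Work in counts. Selections with at least one soprano: C(29,8) − C(15,8) = 4292145 − 6435 = 4285710.
Of those, selections where all 8 are sopranos: C(14,8) = 3003.
Conditional probability = 3003/4285710 = 7/9990.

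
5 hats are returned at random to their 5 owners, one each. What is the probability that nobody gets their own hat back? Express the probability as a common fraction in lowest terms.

11/30

There are 5! = 120 assignments.
By inclusion-exclusion, assignments with no fixed points: C(5,0)·5! − C(5,1)·4! + C(5,2)·3! − C(5,3)·2! + C(5,4)·1! − C(5,5)·0! = 44.
Probability = 44/120 = 11/30.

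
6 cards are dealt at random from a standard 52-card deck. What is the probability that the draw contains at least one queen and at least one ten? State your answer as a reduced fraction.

There are C(52,6) = 20358520 possible draws.
By inclusion-exclusion on the complements, draws missing all queens or all tens: C(48,6) + C(48,6) − C(44,6) = 12271512 + 12271512 − 7059052 = 17483972.
So draws with at least one of each: 20358520 − 17483972 = 2874548, probability 2874548/20358520 = 718637/5089630.

718637/5089630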